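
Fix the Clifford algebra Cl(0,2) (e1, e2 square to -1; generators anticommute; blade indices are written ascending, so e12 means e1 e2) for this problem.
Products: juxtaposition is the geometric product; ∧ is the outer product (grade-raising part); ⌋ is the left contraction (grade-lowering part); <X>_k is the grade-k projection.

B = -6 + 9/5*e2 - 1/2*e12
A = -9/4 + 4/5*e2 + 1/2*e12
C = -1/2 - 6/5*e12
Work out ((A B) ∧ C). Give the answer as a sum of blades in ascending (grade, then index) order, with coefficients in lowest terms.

step 1: 1231/100 - 13/10*e1 - 177/20*e2 - 15/8*e12
step 2: -1231/200 + 13/20*e1 + 177/40*e2 - 27669/2000*e12
Answer: -1231/200 + 13/20*e1 + 177/40*e2 - 27669/2000*e12


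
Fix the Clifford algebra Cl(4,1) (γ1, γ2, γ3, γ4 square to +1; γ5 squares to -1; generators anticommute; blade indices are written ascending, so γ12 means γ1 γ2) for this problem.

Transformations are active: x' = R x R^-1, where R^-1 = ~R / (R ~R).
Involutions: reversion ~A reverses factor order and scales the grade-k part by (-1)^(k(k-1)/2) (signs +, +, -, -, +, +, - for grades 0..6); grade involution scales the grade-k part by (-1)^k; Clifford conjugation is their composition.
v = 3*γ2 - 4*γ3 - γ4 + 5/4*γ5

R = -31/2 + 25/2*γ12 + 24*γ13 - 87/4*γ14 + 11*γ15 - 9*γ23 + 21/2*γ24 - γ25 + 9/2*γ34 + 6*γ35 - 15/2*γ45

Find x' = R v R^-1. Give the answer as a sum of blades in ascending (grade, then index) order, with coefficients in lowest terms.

~R = -31/2 - 25/2*γ12 - 24*γ13 + 87/4*γ14 - 11*γ15 + 9*γ23 - 21/2*γ24 + γ25 - 9/2*γ34 - 6*γ35 + 15/2*γ45, and R ~R = 23085/16, so R^-1 = ~R / (23085/16).
R v = -101/2*γ1 - 79/4*γ2 + 77*γ3 + 91/8*γ4 + 1/8*γ5 - 122*γ123 + 211/4*γ124 - 139/8*γ125 - 111*γ134 + 74*γ135 - 259/16*γ145 + 129/2*γ234 + 11/4*γ235 - 83/8*γ245 + 333/8*γ345
Answer: 2885/1539*γ1 + 14221/4617*γ2 - 3842/1539*γ3 - 4177/1539*γ4 + 27157/18468*γ5


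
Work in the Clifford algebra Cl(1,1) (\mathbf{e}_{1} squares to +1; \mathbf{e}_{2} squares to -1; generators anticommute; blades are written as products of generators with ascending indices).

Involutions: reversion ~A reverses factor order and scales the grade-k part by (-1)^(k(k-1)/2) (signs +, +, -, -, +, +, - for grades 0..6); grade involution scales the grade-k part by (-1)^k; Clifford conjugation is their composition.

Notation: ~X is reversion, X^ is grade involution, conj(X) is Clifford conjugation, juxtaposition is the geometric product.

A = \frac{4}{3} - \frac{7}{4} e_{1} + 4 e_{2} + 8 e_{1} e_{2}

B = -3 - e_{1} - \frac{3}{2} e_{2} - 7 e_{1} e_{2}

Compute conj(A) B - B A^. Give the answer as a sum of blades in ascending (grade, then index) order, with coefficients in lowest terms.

first term: \frac{177}{4} + \frac{113}{12} e_{1} - \frac{41}{4} e_{2} + \frac{193}{24} e_{1} e_{2}
second term: -\frac{271}{4} - \frac{559}{12} e_{1} + \frac{57}{4} e_{2} - \frac{641}{24} e_{1} e_{2}
Answer: 112 + 56 e_{1} - \frac{49}{2} e_{2} + \frac{139}{4} e_{1} e_{2}


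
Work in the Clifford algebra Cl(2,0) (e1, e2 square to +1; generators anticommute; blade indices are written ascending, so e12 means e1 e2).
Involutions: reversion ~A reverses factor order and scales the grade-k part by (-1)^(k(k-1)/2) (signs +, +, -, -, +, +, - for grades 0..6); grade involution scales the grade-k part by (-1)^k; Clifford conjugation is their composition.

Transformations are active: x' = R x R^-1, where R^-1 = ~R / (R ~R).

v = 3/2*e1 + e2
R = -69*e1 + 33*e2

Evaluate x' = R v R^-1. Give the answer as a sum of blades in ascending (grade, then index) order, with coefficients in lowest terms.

~R = -69*e1 + 33*e2, and R ~R = 5850, so R^-1 = ~R / (5850).
R v = -141/2 - 237/2*e12
Answer: 53/325*e1 - 1167/650*e2


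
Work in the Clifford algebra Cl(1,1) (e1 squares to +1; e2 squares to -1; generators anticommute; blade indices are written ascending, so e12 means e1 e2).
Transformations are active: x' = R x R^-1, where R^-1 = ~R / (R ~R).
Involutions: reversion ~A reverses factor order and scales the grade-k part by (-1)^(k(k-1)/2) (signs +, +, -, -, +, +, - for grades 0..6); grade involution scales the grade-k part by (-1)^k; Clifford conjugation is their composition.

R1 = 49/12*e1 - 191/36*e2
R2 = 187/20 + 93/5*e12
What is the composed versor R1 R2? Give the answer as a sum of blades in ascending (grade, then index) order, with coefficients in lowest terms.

Distribute over the terms of R1 (each basis-blade product reordered to ascending indices, repeated generators contracted through their squares):
(49/12*e1) R2 = 9163/240*e1 + 1519/20*e2
(-191/36*e2) R2 = -5921/60*e1 - 35717/720*e2
Summing the partial products and collecting blades:
Answer: -14521/240*e1 + 18967/720*e2


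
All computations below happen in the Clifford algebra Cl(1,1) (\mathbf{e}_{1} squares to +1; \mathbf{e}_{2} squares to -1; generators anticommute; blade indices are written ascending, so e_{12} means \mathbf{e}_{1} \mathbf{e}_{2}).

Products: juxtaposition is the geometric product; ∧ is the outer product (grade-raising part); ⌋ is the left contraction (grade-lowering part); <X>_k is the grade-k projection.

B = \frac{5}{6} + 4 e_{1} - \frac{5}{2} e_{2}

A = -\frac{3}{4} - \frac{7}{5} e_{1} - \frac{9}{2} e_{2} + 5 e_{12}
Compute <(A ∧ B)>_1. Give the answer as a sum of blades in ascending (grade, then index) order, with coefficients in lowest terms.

step 1: -\frac{5}{8} - \frac{25}{6} e_{1} - \frac{15}{8} e_{2} + \frac{77}{3} e_{12}
step 2: -\frac{25}{6} e_{1} - \frac{15}{8} e_{2}
Answer: -\frac{25}{6} e_{1} - \frac{15}{8} e_{2}


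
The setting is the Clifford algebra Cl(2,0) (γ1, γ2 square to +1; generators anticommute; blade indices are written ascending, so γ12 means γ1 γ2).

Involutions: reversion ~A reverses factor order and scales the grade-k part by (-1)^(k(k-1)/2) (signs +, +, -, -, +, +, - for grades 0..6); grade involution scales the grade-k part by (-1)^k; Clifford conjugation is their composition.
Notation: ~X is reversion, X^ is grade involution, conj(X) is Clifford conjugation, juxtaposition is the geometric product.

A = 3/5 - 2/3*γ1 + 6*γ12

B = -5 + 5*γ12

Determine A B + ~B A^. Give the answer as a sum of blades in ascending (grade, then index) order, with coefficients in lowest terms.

first term: -33 + 10/3*γ1 - 10/3*γ2 - 27*γ12
second term: 27 - 10/3*γ1 + 10/3*γ2 - 33*γ12
Answer: -6 - 60*γ12


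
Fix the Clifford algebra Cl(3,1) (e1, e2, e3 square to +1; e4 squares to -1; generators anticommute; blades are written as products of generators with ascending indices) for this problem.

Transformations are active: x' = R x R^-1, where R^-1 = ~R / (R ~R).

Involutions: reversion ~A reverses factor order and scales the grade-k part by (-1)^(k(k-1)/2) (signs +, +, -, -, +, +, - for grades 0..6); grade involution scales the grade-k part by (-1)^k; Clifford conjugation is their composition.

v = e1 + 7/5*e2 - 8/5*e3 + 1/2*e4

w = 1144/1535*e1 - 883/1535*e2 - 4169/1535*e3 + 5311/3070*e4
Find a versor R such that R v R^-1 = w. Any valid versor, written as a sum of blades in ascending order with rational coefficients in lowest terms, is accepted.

The midline construction: v and w both square to 527/100, so reflecting in their sum 2679/1535*e1 + 1266/1535*e2 - 1325/307*e3 + 3423/1535*e4 exchanges them.
Answer: 2679/1535*e1 + 1266/1535*e2 - 1325/307*e3 + 3423/1535*e4


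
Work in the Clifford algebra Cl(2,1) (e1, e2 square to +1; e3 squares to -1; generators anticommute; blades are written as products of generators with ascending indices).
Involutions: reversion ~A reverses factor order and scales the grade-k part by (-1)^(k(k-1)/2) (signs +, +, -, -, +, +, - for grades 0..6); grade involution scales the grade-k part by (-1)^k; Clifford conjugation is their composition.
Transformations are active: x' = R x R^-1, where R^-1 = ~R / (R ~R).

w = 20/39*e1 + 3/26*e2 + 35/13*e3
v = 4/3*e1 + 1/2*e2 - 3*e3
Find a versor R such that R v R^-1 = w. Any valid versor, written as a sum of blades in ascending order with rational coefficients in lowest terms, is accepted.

Key observation: q(v) = q(w) = -251/36 (sandwiches preserve the norm), so R = v + w = 24/13*e1 + 8/13*e2 - 4/13*e3 works whenever it is invertible — the component of v along it is kept and (v - w)/2 reverses, sending v to w.
Answer: 24/13*e1 + 8/13*e2 - 4/13*e3


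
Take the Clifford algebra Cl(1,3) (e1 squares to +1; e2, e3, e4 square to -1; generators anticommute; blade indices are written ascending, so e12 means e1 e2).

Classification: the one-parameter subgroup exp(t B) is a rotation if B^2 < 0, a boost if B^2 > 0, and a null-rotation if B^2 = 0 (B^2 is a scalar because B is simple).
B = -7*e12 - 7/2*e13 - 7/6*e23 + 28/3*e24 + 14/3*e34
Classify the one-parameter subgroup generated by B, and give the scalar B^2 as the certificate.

B^2 term by term: the squares give (-7)^2*(e12)^2 + (-7/2)^2*(e13)^2 + (-7/6)^2*(e23)^2 + (28/3)^2*(e24)^2 + (14/3)^2*(e34)^2 = 49*(+1) + 49/4*(+1) + 49/36*(-1) + 784/9*(-1) + 196/9*(-1) = -49 (each basis 2-blade squares to minus the product of its generators' squares); cross terms between blades sharing an index anticommute and cancel; the commuting (index-disjoint) pairs give grade-4 terms 2*c*c'*(blade product), which cancel blade by blade — e1234: -196/3 + 196/3 = 0 — confirming B is simple. So B^2 = -49.
Answer: rotation, certificate B^2 = -49. Because -49 is invariant under every versor sandwich, the classification follows from its sign alone.


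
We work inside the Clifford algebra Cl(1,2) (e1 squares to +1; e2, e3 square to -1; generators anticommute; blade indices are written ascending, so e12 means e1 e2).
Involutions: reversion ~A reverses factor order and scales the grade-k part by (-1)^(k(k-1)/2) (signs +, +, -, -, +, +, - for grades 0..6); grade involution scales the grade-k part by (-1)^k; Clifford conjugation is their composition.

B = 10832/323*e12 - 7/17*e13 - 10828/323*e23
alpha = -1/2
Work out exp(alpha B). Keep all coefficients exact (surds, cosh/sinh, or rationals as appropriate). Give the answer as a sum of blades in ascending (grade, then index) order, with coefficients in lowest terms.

B^2 term by term: the squares give (10832/323)^2*(e12)^2 + (-7/17)^2*(e13)^2 + (-10828/323)^2*(e23)^2 = 117332224/104329*(+1) + 49/289*(+1) + 117245584/104329*(-1) = 1 (each basis 2-blade squares to minus the product of its generators' squares); cross terms between blades sharing an index anticommute and cancel. So B^2 = 1.
B^2 = 1 — a positive square means the series sums to a boost: l = 1, alpha*l = -1/2, so exp(alpha B) = cosh(-1/2) + (sinh(-1/2)/1)*B = cosh(1/2) + (-sinh(1/2))*B.
Answer: cosh(1/2) - 10832*sinh(1/2)/323*e12 + 7*sinh(1/2)/17*e13 + 10828*sinh(1/2)/323*e23


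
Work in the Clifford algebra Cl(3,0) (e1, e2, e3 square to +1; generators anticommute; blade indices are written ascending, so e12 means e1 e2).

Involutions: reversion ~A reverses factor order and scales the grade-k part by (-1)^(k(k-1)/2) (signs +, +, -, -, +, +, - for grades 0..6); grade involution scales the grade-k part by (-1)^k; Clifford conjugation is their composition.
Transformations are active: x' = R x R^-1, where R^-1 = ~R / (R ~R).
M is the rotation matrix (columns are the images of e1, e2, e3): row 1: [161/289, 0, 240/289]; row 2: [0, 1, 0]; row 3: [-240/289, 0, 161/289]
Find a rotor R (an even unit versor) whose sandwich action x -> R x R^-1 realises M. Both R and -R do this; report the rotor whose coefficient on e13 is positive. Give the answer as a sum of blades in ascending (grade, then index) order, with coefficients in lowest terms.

Method: write R = a + b12*e12 + b13*e13 + b23*e23 with a^2 + b12^2 + b13^2 + b23^2 = 1 (so R^-1 = ~R). Expanding the columns R e_j ~R gives tr M = 4a^2 - 1 and, from the antisymmetric part, M21 - M12 = -4a*b12, M13 - M31 = 4a*b13, M32 - M23 = -4a*b23.
Here tr M = 611/289, so a^2 = (1 + tr M)/4 = 225/289 and a = ±15/17. Taking a = 15/17: M21 - M12 = 0, M13 - M31 = 480/289, M32 - M23 = 0, giving b12 = 0, b13 = 8/17, b23 = 0, i.e. R = 15/17 + 8/17*e13.
Its e13 coefficient is already positive.
Answer: 15/17 + 8/17*e13. Why the constraint matters: R and -R act identically through the sandwich — M has trace 611/289 either way — so only the sign condition on e13 picks one of the two preimages.


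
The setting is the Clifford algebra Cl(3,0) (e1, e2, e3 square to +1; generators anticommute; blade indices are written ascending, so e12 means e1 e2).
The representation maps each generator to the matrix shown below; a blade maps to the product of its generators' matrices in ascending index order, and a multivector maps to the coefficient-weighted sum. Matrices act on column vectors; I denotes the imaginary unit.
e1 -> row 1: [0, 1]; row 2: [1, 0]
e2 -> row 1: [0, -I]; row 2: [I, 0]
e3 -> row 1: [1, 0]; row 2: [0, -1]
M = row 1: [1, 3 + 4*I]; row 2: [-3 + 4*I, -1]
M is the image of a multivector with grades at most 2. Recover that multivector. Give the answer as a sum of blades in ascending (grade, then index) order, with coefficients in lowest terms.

Method: 1, rho(e1), rho(e2), rho(e3) form a trace-orthogonal basis of the 2x2 complex matrices (tr(X Y) = 2 if X = Y, else 0), so M = m0*1 + m1*rho(e1) + m2*rho(e2) + m3*rho(e3) with m0 = tr(M)/2 = 0, m1 = tr(M rho(e1))/2 = 4*I, m2 = tr(M rho(e2))/2 = 3*I, m3 = tr(M rho(e3))/2 = 1.
Multiplying table entries, the bivector images are rho(e12) = I*rho(e3), rho(e13) = -I*rho(e2), rho(e23) = I*rho(e1); with real blade coefficients the real parts of m0..m3 are the coefficients of 1, e1, e2, e3 and the imaginary parts give the bivectors (e23: Im m1, e13: -Im m2, e12: Im m3).
Answer: e3 - 3*e13 + 4*e23


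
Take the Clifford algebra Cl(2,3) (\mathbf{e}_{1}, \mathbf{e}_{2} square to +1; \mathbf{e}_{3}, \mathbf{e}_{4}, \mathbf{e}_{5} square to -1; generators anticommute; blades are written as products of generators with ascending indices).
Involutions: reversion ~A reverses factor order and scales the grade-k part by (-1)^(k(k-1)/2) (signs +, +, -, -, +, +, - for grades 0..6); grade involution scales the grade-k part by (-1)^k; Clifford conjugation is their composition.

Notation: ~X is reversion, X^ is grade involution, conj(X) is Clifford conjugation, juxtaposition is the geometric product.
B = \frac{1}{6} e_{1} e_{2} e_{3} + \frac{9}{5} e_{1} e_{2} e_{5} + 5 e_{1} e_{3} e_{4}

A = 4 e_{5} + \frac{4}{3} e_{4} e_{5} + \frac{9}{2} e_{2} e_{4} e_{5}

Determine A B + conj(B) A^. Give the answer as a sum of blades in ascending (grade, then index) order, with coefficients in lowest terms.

first term: -\frac{36}{5} e_{1} e_{2} + \frac{81}{10} e_{1} e_{4} - \frac{12}{5} e_{1} e_{2} e_{4} + \frac{20}{3} e_{1} e_{3} e_{5} - \frac{139}{6} e_{1} e_{2} e_{3} e_{5} - \frac{83}{4} e_{1} e_{3} e_{4} e_{5} + \frac{2}{9} e_{1} e_{2} e_{3} e_{4} e_{5}
second term: \frac{36}{5} e_{1} e_{2} + \frac{81}{10} e_{1} e_{4} + \frac{12}{5} e_{1} e_{2} e_{4} - \frac{20}{3} e_{1} e_{3} e_{5} + \frac{131}{6} e_{1} e_{2} e_{3} e_{5} - \frac{77}{4} e_{1} e_{3} e_{4} e_{5} + \frac{2}{9} e_{1} e_{2} e_{3} e_{4} e_{5}
Answer: \frac{81}{5} e_{1} e_{4} - \frac{4}{3} e_{1} e_{2} e_{3} e_{5} - 40 e_{1} e_{3} e_{4} e_{5} + \frac{4}{9} e_{1} e_{2} e_{3} e_{4} e_{5}


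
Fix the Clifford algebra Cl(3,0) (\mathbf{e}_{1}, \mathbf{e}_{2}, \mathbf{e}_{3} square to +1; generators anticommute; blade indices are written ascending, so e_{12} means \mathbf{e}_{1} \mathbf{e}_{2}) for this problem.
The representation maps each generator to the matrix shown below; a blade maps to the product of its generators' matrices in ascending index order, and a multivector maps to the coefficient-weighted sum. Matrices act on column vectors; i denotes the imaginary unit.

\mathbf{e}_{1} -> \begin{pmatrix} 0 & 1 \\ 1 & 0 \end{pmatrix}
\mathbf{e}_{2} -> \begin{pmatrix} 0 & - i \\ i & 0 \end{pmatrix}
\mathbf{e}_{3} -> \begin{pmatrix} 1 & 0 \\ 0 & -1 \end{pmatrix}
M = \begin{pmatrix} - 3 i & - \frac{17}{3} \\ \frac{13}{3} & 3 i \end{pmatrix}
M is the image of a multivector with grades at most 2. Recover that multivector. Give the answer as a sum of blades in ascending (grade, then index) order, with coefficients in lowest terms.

Method: 1, rho(e_{1}), rho(e_{2}), rho(e_{3}) form a trace-orthogonal basis of the 2x2 complex matrices (tr(X Y) = 2 if X = Y, else 0), so M = m0*1 + m1*rho(e_{1}) + m2*rho(e_{2}) + m3*rho(e_{3}) with m0 = tr(M)/2 = 0, m1 = tr(M rho(e_{1}))/2 = - \frac{2}{3}, m2 = tr(M rho(e_{2}))/2 = - 5 i, m3 = tr(M rho(e_{3}))/2 = - 3 i.
Multiplying table entries, the bivector images are rho(e_{12}) = i*rho(e_{3}), rho(e_{13}) = -i*rho(e_{2}), rho(e_{23}) = i*rho(e_{1}); with real blade coefficients the real parts of m0..m3 are the coefficients of 1, e_{1}, e_{2}, e_{3} and the imaginary parts give the bivectors (e_{23}: Im m1, e_{13}: -Im m2, e_{12}: Im m3).
Answer: -\frac{2}{3} e_{1} - 3 e_{12} + 5 e_{13}


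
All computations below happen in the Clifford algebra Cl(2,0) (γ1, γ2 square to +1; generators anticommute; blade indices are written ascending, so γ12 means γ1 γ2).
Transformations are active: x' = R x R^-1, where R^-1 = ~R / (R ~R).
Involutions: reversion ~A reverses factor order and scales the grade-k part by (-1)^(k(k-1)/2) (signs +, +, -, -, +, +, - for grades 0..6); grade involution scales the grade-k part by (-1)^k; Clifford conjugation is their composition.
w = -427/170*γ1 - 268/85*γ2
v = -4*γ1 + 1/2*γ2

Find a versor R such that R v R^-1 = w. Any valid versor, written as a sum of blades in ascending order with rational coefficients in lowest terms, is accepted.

A norm check does it: q(v) = q(w) = 65/4, hence R = v + w = -1107/170*γ1 - 451/170*γ2 realises the map — parallel part kept, (v - w)/2 negated, v carried to w.
Answer: -1107/170*γ1 - 451/170*γ2


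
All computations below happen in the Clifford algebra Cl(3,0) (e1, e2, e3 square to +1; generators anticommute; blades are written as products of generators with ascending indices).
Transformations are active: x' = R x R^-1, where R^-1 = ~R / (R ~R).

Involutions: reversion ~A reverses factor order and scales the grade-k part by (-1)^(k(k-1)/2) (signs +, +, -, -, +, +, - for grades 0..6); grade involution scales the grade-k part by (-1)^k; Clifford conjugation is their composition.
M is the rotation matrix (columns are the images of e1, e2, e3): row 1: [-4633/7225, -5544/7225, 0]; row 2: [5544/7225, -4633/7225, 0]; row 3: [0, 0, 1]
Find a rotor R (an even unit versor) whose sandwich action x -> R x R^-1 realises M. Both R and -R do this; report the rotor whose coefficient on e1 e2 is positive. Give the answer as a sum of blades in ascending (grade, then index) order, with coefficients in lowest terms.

Method: write R = a + b12*e1 e2 + b13*e1 e3 + b23*e2 e3 with a^2 + b12^2 + b13^2 + b23^2 = 1 (so R^-1 = ~R). Expanding the columns R e_j ~R gives tr M = 4a^2 - 1 and, from the antisymmetric part, M21 - M12 = -4a*b12, M13 - M31 = 4a*b13, M32 - M23 = -4a*b23.
Here tr M = -2041/7225, so a^2 = (1 + tr M)/4 = 1296/7225 and a = ±36/85. Taking a = 36/85: M21 - M12 = 11088/7225, M13 - M31 = 0, M32 - M23 = 0, giving b12 = -77/85, b13 = 0, b23 = 0, i.e. R = 36/85 - 77/85*e1 e2.
Its e1 e2 coefficient is negative, so report the other preimage -R.
Answer: -36/85 + 77/85*e1 e2. Sheet selection: the two-to-one cover makes ±R indistinguishable at the matrix level (trace -2041/7225), so uniqueness comes from the required sign on e1 e2.


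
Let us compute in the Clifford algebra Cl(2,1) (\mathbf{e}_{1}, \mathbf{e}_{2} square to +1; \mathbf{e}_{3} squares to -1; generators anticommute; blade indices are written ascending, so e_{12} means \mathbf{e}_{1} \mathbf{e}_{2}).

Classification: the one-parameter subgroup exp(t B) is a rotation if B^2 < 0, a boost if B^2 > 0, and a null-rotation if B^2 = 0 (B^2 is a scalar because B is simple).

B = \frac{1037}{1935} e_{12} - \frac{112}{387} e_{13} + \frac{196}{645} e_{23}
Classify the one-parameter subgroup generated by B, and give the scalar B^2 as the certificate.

B^2 term by term: the squares give (\frac{1037}{1935})^2*(e_{12})^2 + (-\frac{112}{387})^2*(e_{13})^2 + (\frac{196}{645})^2*(e_{23})^2 = \frac{1075369}{3744225}*(-1) + \frac{12544}{149769}*(+1) + \frac{38416}{416025}*(+1) = -\frac{1}{9} (each basis 2-blade squares to minus the product of its generators' squares); cross terms between blades sharing an index anticommute and cancel. So B^2 = -\frac{1}{9}.
Answer: rotation, certificate B^2 = -\frac{1}{9}. Key observation: B^2 = -\frac{1}{9} is a conjugation invariant, so its sign decides the class regardless of the surface form of B.


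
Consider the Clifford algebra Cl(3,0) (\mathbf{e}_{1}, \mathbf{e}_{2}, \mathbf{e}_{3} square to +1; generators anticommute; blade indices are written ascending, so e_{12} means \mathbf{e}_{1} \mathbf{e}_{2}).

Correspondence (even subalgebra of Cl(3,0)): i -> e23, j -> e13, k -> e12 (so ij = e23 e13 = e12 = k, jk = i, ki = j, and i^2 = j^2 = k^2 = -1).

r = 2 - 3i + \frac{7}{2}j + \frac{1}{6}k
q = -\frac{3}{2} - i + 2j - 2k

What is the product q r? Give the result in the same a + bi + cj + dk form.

In blades: q = -\frac{3}{2} - 2 e_{12} + 2 e_{13} - e_{23}, r = 2 + \frac{1}{6} e_{12} + \frac{7}{2} e_{13} - 3 e_{23}.
Distribute q over r term by term (generator squares from the signature, products reordered to ascending indices): (-\frac{3}{2})*r = -3 - \frac{1}{4} e_{12} - \frac{21}{4} e_{13} + \frac{9}{2} e_{23}; (-2 e_{12})*r = \frac{1}{3} - 4 e_{12} + 6 e_{13} + 7 e_{23}; (2 e_{13})*r = -7 + 6 e_{12} + 4 e_{13} + \frac{1}{3} e_{23}; (-e_{23})*r = -3 - \frac{7}{2} e_{12} + \frac{1}{6} e_{13} - 2 e_{23}.
Sum: -\frac{38}{3} - \frac{7}{4} e_{12} + \frac{59}{12} e_{13} + \frac{59}{6} e_{23}; translating back through the correspondence:
Answer: -\frac{38}{3} + \frac{59}{6}i + \frac{59}{12}j - \frac{7}{4}k


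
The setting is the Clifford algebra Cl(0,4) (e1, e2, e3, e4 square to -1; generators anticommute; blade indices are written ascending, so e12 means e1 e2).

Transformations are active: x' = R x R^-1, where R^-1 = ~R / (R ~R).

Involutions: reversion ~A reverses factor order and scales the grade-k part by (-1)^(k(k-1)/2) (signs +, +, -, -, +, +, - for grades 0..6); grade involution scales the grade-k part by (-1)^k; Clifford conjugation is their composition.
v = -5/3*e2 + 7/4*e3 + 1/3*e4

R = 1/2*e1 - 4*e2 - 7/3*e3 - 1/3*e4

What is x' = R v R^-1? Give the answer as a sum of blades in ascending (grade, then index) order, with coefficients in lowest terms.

~R = 1/2*e1 - 4*e2 - 7/3*e3 - 1/3*e4, and R ~R = -785/36, so R^-1 = ~R / (-785/36).
R v = -89/36 - 5/6*e12 + 7/8*e13 + 1/6*e14 - 98/9*e23 - 17/9*e24 - 7/36*e34
Answer: 89/785*e1 + 1789/2355*e2 - 21469/9420*e3 - 321/785*e4


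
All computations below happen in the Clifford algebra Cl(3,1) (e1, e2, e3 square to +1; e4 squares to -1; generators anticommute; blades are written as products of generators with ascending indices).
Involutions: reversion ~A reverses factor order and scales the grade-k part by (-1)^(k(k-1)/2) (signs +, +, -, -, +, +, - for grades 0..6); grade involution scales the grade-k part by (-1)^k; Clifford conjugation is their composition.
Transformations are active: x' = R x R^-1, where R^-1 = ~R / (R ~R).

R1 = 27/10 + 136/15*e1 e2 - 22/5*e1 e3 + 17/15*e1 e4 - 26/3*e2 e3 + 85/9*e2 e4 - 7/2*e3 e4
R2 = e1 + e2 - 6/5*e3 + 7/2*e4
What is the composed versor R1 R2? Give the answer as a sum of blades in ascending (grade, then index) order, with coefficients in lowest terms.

Distribute over the terms of R2 (each basis-blade product reordered to ascending indices, repeated generators contracted through their squares):
R1 (e1) = 27/10*e1 - 136/15*e2 + 22/5*e3 - 17/15*e4 - 26/3*e1 e2 e3 + 85/9*e1 e2 e4 - 7/2*e1 e3 e4
R1 (e2) = 136/15*e1 + 27/10*e2 + 26/3*e3 - 85/9*e4 + 22/5*e1 e2 e3 - 17/15*e1 e2 e4 - 7/2*e2 e3 e4
R1 (-6/5*e3) = 132/25*e1 + 52/5*e2 - 81/25*e3 - 21/5*e4 - 272/25*e1 e2 e3 + 34/25*e1 e3 e4 + 34/3*e2 e3 e4
R1 (7/2*e4) = -119/30*e1 - 595/18*e2 + 49/4*e3 + 189/20*e4 + 476/15*e1 e2 e4 - 77/5*e1 e3 e4 - 91/3*e2 e3 e4
Summing the partial products and collecting blades:
Answer: 327/25*e1 - 1306/45*e2 + 6623/300*e3 - 959/180*e4 - 1136/75*e1 e2 e3 + 1802/45*e1 e2 e4 - 877/50*e1 e3 e4 - 45/2*e2 e3 e4


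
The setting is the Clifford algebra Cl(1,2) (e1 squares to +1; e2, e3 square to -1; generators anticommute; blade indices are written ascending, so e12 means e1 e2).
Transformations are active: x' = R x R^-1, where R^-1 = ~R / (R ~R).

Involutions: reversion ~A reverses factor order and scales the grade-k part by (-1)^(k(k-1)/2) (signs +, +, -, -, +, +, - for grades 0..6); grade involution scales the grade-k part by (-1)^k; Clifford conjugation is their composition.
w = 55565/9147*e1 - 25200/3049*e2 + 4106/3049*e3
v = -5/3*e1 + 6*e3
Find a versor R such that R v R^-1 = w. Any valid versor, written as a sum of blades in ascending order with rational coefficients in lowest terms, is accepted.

Construction: equal norms (both -299/9) license R = v + w = 13440/3049*e1 - 25200/3049*e2 + 22400/3049*e3 — nothing changes along that direction, while (v - w)/2 changes sign, so v maps onto w.
Answer: 13440/3049*e1 - 25200/3049*e2 + 22400/3049*e3


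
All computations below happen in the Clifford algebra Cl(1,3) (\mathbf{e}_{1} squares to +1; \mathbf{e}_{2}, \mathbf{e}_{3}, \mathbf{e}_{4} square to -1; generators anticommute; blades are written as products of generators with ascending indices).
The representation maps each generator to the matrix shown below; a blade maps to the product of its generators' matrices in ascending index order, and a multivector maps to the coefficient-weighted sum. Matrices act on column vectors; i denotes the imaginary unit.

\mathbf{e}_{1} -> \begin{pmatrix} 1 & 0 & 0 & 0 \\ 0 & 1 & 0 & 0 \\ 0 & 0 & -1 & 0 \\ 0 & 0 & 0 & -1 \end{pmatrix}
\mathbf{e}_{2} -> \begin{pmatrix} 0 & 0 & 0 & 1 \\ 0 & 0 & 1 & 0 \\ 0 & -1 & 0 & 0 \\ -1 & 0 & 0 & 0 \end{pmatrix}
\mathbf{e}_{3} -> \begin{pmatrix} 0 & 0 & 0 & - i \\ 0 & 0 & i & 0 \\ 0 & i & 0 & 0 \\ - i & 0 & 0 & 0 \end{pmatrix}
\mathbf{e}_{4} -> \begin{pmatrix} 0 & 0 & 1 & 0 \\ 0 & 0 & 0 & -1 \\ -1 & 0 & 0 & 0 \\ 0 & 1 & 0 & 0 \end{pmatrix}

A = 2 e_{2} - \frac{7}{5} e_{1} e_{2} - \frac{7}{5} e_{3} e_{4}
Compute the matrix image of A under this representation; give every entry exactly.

Bivector images (products of the table entries): rho(e_{1} e_{2}) = rho(\mathbf{e}_{1})rho(\mathbf{e}_{2}) = \begin{pmatrix} 0 & 0 & 0 & 1 \\ 0 & 0 & 1 & 0 \\ 0 & 1 & 0 & 0 \\ 1 & 0 & 0 & 0 \end{pmatrix}; rho(e_{3} e_{4}) = rho(\mathbf{e}_{3})rho(\mathbf{e}_{4}) = \begin{pmatrix} 0 & - i & 0 & 0 \\ - i & 0 & 0 & 0 \\ 0 & 0 & 0 & - i \\ 0 & 0 & - i & 0 \end{pmatrix}.
M = (2)*rho(e_{2}) + (-\frac{7}{5})*rho(e_{1} e_{2}) + (-\frac{7}{5})*rho(e_{3} e_{4}), summed entrywise:
Answer: \begin{pmatrix} 0 & \frac{7 i}{5} & 0 & \frac{3}{5} \\ \frac{7 i}{5} & 0 & \frac{3}{5} & 0 \\ 0 & - \frac{17}{5} & 0 & \frac{7 i}{5} \\ - \frac{17}{5} & 0 & \frac{7 i}{5} & 0 \end{pmatrix}


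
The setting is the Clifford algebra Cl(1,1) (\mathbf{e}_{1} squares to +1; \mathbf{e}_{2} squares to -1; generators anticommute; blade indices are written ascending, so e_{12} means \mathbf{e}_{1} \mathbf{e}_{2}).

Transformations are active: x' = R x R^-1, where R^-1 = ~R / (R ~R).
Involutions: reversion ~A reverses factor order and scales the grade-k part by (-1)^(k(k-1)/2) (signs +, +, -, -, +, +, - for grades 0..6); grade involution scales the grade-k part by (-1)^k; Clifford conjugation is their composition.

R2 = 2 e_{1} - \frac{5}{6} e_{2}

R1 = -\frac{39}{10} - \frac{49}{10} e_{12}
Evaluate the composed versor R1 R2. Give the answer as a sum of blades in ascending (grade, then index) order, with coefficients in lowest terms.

Distribute over the terms of R1 (each basis-blade product reordered to ascending indices, repeated generators contracted through their squares):
(-\frac{39}{10}) R2 = -\frac{39}{5} e_{1} + \frac{13}{4} e_{2}
(-\frac{49}{10} e_{12}) R2 = -\frac{49}{12} e_{1} + \frac{49}{5} e_{2}
Summing the partial products and collecting blades:
Answer: -\frac{713}{60} e_{1} + \frac{261}{20} e_{2}


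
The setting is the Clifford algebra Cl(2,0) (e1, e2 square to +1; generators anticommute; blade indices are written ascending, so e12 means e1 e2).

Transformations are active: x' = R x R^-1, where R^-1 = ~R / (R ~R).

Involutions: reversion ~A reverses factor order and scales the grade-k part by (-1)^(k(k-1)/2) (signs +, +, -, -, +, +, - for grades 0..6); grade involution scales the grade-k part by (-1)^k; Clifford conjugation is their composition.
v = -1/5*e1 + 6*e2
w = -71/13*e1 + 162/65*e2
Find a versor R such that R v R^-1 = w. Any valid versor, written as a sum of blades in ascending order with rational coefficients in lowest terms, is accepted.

Why this works: both vectors square to 901/25, so q(v) = q(w) and R = v + w = -368/65*e1 + 552/65*e2 carries v to w — its own direction survives, the complement (v - w)/2 flips.
Answer: -368/65*e1 + 552/65*e2


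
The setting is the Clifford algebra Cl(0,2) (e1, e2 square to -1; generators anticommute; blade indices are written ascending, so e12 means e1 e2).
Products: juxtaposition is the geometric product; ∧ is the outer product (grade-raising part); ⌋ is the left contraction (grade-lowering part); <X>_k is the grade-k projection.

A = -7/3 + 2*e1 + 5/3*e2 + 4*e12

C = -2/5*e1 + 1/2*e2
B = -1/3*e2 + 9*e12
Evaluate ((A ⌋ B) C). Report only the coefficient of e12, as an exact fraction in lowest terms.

step 1: -319/9 + 15*e1 - 155/9*e2 - 21*e12
step 2: 263/18 + 2221/90*e1 - 839/90*e2 + 11/18*e12
Answer: 11/18


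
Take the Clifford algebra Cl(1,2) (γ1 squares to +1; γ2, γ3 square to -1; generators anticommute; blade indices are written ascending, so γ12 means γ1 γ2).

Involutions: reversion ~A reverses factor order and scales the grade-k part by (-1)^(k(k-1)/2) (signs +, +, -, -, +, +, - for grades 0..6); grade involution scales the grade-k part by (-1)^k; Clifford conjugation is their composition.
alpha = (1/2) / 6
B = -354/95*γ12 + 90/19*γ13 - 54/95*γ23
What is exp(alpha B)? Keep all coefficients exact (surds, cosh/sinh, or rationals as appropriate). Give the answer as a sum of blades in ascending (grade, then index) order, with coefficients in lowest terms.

B^2 term by term: the squares give (-354/95)^2*(γ12)^2 + (90/19)^2*(γ13)^2 + (-54/95)^2*(γ23)^2 = 125316/9025*(+1) + 8100/361*(+1) + 2916/9025*(-1) = 36 (each basis 2-blade squares to minus the product of its generators' squares); cross terms between blades sharing an index anticommute and cancel. So B^2 = 36.
B^2 = 36 — since the square is positive, the closed form is hyperbolic: l = 6, alpha*l = 1/2, so exp(alpha B) = cosh(1/2) + (sinh(1/2)/6)*B = cosh(1/2) + (sinh(1/2)/6)*B.
Answer: cosh(1/2) - 59*sinh(1/2)/95*γ12 + 15*sinh(1/2)/19*γ13 - 9*sinh(1/2)/95*γ23


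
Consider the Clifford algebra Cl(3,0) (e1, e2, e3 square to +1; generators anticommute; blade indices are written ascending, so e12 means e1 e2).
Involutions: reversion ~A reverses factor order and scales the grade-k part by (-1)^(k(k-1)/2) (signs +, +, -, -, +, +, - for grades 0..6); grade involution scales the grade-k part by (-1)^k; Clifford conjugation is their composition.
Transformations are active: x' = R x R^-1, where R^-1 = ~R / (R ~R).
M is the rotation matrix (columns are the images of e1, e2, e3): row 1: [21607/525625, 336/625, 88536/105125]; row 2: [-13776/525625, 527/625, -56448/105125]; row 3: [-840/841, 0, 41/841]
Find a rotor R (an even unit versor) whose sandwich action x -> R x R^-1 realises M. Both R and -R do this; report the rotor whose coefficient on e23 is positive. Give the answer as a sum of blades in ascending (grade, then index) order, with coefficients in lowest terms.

Method: write R = a + b12*e12 + b13*e13 + b23*e23 with a^2 + b12^2 + b13^2 + b23^2 = 1 (so R^-1 = ~R). Expanding the columns R e_j ~R gives tr M = 4a^2 - 1 and, from the antisymmetric part, M21 - M12 = -4a*b12, M13 - M31 = 4a*b13, M32 - M23 = -4a*b23.
Here tr M = 490439/525625, so a^2 = (1 + tr M)/4 = 254016/525625 and a = ±504/725. Taking a = 504/725: M21 - M12 = -296352/525625, M13 - M31 = 193536/105125, M32 - M23 = 56448/105125, giving b12 = 147/725, b13 = 96/145, b23 = -28/145, i.e. R = 504/725 + 147/725*e12 + 96/145*e13 - 28/145*e23.
Its e23 coefficient is negative, so report the other preimage -R.
Answer: -504/725 - 147/725*e12 - 96/145*e13 + 28/145*e23. Uniqueness: Spin(3) -> SO(3) maps R and -R to the same rotation of trace 490439/525625; fixing the sign of the e23 coefficient removes the ambiguity.


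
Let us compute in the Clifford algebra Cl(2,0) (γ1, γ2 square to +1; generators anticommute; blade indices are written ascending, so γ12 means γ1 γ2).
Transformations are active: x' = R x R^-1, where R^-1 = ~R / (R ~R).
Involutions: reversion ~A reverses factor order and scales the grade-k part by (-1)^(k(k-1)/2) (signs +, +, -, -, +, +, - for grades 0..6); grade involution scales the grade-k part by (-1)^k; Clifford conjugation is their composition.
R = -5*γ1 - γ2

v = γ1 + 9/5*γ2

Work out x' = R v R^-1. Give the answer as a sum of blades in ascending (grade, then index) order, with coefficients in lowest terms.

~R = -5*γ1 - γ2, and R ~R = 26, so R^-1 = ~R / (26).
R v = -34/5 - 8*γ12
Answer: 21/13*γ1 - 83/65*γ2


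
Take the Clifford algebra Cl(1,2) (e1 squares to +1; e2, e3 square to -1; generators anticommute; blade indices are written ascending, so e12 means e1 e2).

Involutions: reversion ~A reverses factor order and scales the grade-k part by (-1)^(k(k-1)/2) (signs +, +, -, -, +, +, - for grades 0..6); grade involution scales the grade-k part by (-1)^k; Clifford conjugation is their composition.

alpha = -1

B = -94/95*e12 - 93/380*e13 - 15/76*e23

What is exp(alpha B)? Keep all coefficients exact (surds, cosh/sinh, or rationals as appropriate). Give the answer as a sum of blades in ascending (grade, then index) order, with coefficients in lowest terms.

B^2 term by term: the squares give (-94/95)^2*(e12)^2 + (-93/380)^2*(e13)^2 + (-15/76)^2*(e23)^2 = 8836/9025*(+1) + 8649/144400*(+1) + 225/5776*(-1) = 1 (each basis 2-blade squares to minus the product of its generators' squares); cross terms between blades sharing an index anticommute and cancel. So B^2 = 1.
B^2 = 1 — since the square is positive, the closed form is hyperbolic: l = 1, alpha*l = -1, so exp(alpha B) = cosh(-1) + (sinh(-1)/1)*B = cosh(1) + (-sinh(1))*B.
Answer: cosh(1) + 94*sinh(1)/95*e12 + 93*sinh(1)/380*e13 + 15*sinh(1)/76*e23


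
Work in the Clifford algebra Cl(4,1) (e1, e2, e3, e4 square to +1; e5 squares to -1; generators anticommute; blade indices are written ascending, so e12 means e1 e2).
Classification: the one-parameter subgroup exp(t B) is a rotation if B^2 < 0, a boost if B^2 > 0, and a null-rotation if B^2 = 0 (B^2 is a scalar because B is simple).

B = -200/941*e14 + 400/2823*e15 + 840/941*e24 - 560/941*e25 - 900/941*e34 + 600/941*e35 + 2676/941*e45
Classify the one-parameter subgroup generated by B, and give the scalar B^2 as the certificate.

B^2 term by term: the squares give (-200/941)^2*(e14)^2 + (400/2823)^2*(e15)^2 + (840/941)^2*(e24)^2 + (-560/941)^2*(e25)^2 + (-900/941)^2*(e34)^2 + (600/941)^2*(e35)^2 + (2676/941)^2*(e45)^2 = 40000/885481*(-1) + 160000/7969329*(+1) + 705600/885481*(-1) + 313600/885481*(+1) + 810000/885481*(-1) + 360000/885481*(+1) + 7160976/885481*(+1) = 64/9 (each basis 2-blade squares to minus the product of its generators' squares); cross terms between blades sharing an index anticommute and cancel; the commuting (index-disjoint) pairs give grade-4 terms 2*c*c'*(blade product), which cancel blade by blade — e1245: -224000/885481 + 224000/885481 = 0; e1345: 240000/885481 - 240000/885481 = 0; e2345: -1008000/885481 + 1008000/885481 = 0 — confirming B is simple. So B^2 = 64/9.
Answer: boost, certificate B^2 = 64/9. Check the certificate: B^2 = 64/9, and that sign is decisive whatever form B takes.


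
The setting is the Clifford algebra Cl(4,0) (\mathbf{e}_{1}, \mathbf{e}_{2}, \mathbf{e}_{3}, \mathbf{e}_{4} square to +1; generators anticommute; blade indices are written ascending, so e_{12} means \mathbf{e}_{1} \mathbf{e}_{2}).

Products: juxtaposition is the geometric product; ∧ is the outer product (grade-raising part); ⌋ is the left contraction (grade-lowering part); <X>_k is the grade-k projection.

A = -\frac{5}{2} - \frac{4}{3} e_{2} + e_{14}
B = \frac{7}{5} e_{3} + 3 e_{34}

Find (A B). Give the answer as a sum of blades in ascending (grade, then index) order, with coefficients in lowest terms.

step 1: -\frac{7}{2} e_{3} - 3 e_{13} - \frac{28}{15} e_{23} - \frac{15}{2} e_{34} - \frac{7}{5} e_{134} - 4 e_{234}
Answer: -\frac{7}{2} e_{3} - 3 e_{13} - \frac{28}{15} e_{23} - \frac{15}{2} e_{34} - \frac{7}{5} e_{134} - 4 e_{234}


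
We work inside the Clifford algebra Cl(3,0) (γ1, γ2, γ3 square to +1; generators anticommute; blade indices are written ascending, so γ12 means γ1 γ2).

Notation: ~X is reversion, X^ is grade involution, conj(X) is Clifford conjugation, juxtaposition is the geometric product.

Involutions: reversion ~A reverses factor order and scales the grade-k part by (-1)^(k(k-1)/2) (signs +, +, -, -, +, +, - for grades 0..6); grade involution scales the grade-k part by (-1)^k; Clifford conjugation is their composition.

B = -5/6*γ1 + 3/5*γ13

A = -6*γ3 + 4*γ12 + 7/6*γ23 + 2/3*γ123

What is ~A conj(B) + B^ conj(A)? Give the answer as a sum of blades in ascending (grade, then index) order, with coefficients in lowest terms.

first term: -18/5*γ1 + 56/15*γ2 + 7/10*γ12 + 5*γ13 - 133/45*γ23 - 35/36*γ123
second term: 18/5*γ1 - 44/15*γ2 + 7/10*γ12 + 5*γ13 - 83/45*γ23 - 35/36*γ123
Answer: 4/5*γ2 + 7/5*γ12 + 10*γ13 - 24/5*γ23 - 35/18*γ123


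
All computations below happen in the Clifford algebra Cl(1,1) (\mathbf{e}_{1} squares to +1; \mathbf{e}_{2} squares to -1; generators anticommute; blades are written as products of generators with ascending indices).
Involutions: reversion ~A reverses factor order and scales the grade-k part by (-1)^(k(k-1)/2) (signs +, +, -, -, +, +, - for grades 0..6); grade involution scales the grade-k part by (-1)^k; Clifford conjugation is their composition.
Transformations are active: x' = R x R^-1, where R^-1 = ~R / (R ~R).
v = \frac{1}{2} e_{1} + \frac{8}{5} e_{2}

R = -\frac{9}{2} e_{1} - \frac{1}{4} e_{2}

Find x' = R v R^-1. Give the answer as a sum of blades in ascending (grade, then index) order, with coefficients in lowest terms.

~R = -\frac{9}{2} e_{1} - \frac{1}{4} e_{2}, and R ~R = \frac{323}{16}, so R^-1 = ~R / (\frac{323}{16}).
R v = -\frac{37}{20} - \frac{283}{40} e_{1} e_{2}
Answer: \frac{1049}{3230} e_{1} - \frac{502}{323} e_{2}


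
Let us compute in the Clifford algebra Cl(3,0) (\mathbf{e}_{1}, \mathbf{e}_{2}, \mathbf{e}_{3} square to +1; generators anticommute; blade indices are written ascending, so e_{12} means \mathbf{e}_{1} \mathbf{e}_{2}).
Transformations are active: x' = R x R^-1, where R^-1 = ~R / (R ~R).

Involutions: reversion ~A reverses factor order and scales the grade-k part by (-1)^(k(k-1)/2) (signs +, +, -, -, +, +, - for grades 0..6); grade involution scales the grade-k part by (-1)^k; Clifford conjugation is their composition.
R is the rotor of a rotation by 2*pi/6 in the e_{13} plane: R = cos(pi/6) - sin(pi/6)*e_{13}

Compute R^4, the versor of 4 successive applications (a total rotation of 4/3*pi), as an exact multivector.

The rotor phase is half the rotation angle and phases add under composition, so 4 steps in the e_{13} plane accumulate phase 4*(pi/6) = \frac{2 \pi}{3}: R^4 = cos(\frac{2 \pi}{3}) - sin(\frac{2 \pi}{3})*e_{13}.
cos(\frac{2 \pi}{3}) = - \frac{1}{2} and sin(\frac{2 \pi}{3}) = \frac{\sqrt{3}}{2}, so R^4 = -\frac{1}{2} - \frac{\sqrt{3}}{2} e_{13}. The net rotation is 4/3*pi; the rotor keeps the half-angle phase exactly.
Answer: -\frac{1}{2} - \frac{\sqrt{3}}{2} e_{13}


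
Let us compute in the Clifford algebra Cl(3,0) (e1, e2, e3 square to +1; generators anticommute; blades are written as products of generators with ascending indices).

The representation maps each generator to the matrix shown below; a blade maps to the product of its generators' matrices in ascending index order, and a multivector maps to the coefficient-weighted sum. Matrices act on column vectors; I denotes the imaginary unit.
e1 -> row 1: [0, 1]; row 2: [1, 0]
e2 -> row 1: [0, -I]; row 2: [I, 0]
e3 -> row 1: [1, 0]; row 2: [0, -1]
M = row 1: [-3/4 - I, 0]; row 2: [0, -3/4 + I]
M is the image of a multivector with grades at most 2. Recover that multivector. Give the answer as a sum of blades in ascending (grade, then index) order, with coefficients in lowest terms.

Method: 1, rho(e1), rho(e2), rho(e3) form a trace-orthogonal basis of the 2x2 complex matrices (tr(X Y) = 2 if X = Y, else 0), so M = m0*1 + m1*rho(e1) + m2*rho(e2) + m3*rho(e3) with m0 = tr(M)/2 = -3/4, m1 = tr(M rho(e1))/2 = 0, m2 = tr(M rho(e2))/2 = 0, m3 = tr(M rho(e3))/2 = -I.
Multiplying table entries, the bivector images are rho(e1 e2) = I*rho(e3), rho(e1 e3) = -I*rho(e2), rho(e2 e3) = I*rho(e1); with real blade coefficients the real parts of m0..m3 are the coefficients of 1, e1, e2, e3 and the imaginary parts give the bivectors (e2 e3: Im m1, e1 e3: -Im m2, e1 e2: Im m3).
Answer: -3/4 - e1 e2
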